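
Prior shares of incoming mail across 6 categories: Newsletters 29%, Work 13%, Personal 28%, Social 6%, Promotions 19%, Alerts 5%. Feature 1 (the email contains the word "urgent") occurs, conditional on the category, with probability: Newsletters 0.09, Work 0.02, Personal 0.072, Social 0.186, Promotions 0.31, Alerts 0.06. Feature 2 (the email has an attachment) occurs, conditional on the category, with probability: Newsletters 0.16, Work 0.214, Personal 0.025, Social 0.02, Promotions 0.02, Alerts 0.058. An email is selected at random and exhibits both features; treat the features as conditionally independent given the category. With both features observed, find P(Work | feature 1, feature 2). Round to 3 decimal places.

0.082

By Bayes' rule, posterior ∝ prior × likelihood:
  Newsletters: 0.29 × 0.09 × 0.16 = 0.004176
  Work: 0.13 × 0.02 × 0.214 = 0.0005564
  Personal: 0.28 × 0.072 × 0.025 = 0.000504
  Social: 0.06 × 0.186 × 0.02 = 0.0002232
  Promotions: 0.19 × 0.31 × 0.02 = 0.001178
  Alerts: 0.05 × 0.06 × 0.058 = 0.000174
Sum = 0.0068116.
P(Work | evidence) = 0.0005564 / 0.0068116 ≈ 0.082.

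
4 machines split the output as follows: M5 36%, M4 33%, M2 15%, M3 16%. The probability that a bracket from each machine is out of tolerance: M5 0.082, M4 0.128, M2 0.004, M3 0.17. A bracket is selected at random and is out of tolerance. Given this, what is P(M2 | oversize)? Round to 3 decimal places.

0.006

Compute prior × likelihood for every hypothesis:
  M5: 0.36 × 0.082 = 0.02952
  M4: 0.33 × 0.128 = 0.04224
  M2: 0.15 × 0.004 = 0.0006
  M3: 0.16 × 0.17 = 0.0272
Normalizing constant = 0.09956.
P(M2 | evidence) = 0.0006 / 0.09956 ≈ 0.006.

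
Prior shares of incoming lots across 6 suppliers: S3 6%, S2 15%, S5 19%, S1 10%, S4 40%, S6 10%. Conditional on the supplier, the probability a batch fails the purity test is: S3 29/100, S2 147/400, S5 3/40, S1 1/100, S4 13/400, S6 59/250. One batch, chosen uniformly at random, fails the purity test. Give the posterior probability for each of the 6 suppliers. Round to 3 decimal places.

Prior × likelihood for each hypothesis:
  S3: 0.06 × 0.29 = 0.0174
  S2: 0.15 × 0.3675 = 0.055125
  S5: 0.19 × 0.075 = 0.01425
  S1: 0.1 × 0.01 = 0.001
  S4: 0.4 × 0.0325 = 0.013
  S6: 0.1 × 0.236 = 0.0236
Sum = 0.124375.
P(S3 | off-spec) = 0.0174/0.124375 ≈ 0.140
P(S2 | off-spec) = 0.055125/0.124375 ≈ 0.443
P(S5 | off-spec) = 0.01425/0.124375 ≈ 0.115
P(S1 | off-spec) = 0.001/0.124375 ≈ 0.008
P(S4 | off-spec) = 0.013/0.124375 ≈ 0.105
P(S6 | off-spec) = 0.0236/0.124375 ≈ 0.190
(Check: 0.140+0.443+0.115+0.008+0.105+0.190 = 1.001.)

S3 0.140, S2 0.443, S5 0.115, S1 0.008, S4 0.105, S6 0.190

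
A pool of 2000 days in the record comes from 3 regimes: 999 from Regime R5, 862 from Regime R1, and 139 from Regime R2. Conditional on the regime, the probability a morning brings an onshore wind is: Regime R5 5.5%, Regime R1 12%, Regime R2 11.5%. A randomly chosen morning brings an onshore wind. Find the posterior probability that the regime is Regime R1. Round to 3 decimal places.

Compute prior × likelihood for every hypothesis:
  Regime R5: 0.4995 × 0.055 = 0.0274725
  Regime R1: 0.431 × 0.12 = 0.05172
  Regime R2: 0.0695 × 0.115 = 0.0079925
Sum = 0.087185.
P(Regime R1 | evidence) = 0.05172 / 0.087185 ≈ 0.593.

0.593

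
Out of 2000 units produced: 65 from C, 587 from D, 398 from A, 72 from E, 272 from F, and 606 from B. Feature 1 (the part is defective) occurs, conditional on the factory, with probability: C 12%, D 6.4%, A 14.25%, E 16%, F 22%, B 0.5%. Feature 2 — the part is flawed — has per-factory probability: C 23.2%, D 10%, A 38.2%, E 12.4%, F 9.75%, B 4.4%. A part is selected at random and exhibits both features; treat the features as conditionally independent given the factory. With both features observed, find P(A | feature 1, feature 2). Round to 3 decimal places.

Compute prior × likelihood for every hypothesis:
  C: 0.0325 × 0.12 × 0.232 = 0.0009048
  D: 0.2935 × 0.064 × 0.1 = 0.0018784
  A: 0.199 × 0.1425 × 0.382 = 0.010832565
  E: 0.036 × 0.16 × 0.124 = 0.00071424
  F: 0.136 × 0.22 × 0.0975 = 0.0029172
  B: 0.303 × 0.005 × 0.044 = 0.00006666
Sum = 0.017313865.
P(A | evidence) = 0.010832565 / 0.017313865 ≈ 0.626.

0.626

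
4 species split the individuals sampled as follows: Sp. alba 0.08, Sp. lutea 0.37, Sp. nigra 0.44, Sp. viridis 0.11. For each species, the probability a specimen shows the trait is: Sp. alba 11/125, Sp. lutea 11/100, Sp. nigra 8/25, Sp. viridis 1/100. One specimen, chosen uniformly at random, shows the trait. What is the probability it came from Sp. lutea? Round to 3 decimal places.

0.215

By Bayes' rule, posterior ∝ prior × likelihood:
  Sp. alba: 0.08 × 0.088 = 0.00704
  Sp. lutea: 0.37 × 0.11 = 0.0407
  Sp. nigra: 0.44 × 0.32 = 0.1408
  Sp. viridis: 0.11 × 0.01 = 0.0011
Sum = 0.18964.
P(Sp. lutea | evidence) = 0.0407 / 0.18964 ≈ 0.215.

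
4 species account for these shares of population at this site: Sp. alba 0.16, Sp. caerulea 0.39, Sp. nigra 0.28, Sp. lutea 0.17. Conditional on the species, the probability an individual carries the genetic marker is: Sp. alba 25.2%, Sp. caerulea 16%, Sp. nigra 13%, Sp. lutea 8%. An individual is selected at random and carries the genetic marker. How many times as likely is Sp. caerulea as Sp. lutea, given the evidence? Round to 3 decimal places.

Prior × likelihood for each hypothesis:
  Sp. alba: 0.16 × 0.252 = 0.04032
  Sp. caerulea: 0.39 × 0.16 = 0.0624
  Sp. nigra: 0.28 × 0.13 = 0.0364
  Sp. lutea: 0.17 × 0.08 = 0.0136
Total = 0.15272.
The ratio is 0.0624 / 0.0136 (the normalizer cancels) = 4.588.

4.588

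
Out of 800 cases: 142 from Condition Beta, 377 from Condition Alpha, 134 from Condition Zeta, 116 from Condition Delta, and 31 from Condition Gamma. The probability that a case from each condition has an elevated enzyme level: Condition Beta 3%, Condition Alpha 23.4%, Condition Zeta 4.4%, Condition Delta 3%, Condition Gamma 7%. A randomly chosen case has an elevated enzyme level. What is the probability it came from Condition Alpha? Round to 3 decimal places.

Prior × likelihood for each hypothesis:
  Condition Beta: 0.1775 × 0.03 = 0.005325
  Condition Alpha: 0.47125 × 0.234 = 0.1102725
  Condition Zeta: 0.1675 × 0.044 = 0.00737
  Condition Delta: 0.145 × 0.03 = 0.00435
  Condition Gamma: 0.03875 × 0.07 = 0.0027125
Normalizing constant = 0.13003.
P(Condition Alpha | evidence) = 0.1102725 / 0.13003 ≈ 0.848.

0.848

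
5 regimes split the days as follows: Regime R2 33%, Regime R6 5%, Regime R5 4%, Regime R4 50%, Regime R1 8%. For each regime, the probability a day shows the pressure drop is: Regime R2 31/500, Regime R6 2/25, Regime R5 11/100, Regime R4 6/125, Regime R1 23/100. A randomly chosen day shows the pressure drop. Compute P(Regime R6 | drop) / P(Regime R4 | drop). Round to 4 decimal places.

0.1667

By Bayes' rule, posterior ∝ prior × likelihood:
  Regime R2: 0.33 × 0.062 = 0.02046
  Regime R6: 0.05 × 0.08 = 0.004
  Regime R5: 0.04 × 0.11 = 0.0044
  Regime R4: 0.5 × 0.048 = 0.024
  Regime R1: 0.08 × 0.23 = 0.0184
Sum = 0.07126.
The ratio is 0.004 / 0.024 (the normalizer cancels) = 0.1667.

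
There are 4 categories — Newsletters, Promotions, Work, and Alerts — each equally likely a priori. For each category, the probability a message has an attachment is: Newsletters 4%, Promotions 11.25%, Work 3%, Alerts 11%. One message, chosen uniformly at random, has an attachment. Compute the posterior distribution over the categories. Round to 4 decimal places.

Since the prior is uniform, the posterior is proportional to the likelihood:
  Newsletters: 0.04
  Promotions: 0.1125
  Work: 0.03
  Alerts: 0.11
Normalizing constant = 0.2925.
P(Newsletters | attachment) = 0.04/0.2925 ≈ 0.1368
P(Promotions | attachment) = 0.1125/0.2925 ≈ 0.3846
P(Work | attachment) = 0.03/0.2925 ≈ 0.1026
P(Alerts | attachment) = 0.11/0.2925 ≈ 0.3761

Newsletters 0.1368, Promotions 0.3846, Work 0.1026, Alerts 0.3761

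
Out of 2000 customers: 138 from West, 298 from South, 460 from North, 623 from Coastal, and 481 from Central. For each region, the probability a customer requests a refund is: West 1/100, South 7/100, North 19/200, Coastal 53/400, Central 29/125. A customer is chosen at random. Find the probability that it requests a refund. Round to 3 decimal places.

Compute prior × likelihood for every hypothesis:
  West: 0.069 × 0.01 = 0.00069
  South: 0.149 × 0.07 = 0.01043
  North: 0.23 × 0.095 = 0.02185
  Coastal: 0.3115 × 0.1325 = 0.04127375
  Central: 0.2405 × 0.232 = 0.055796
P(refund) = 0.00069 + 0.01043 + 0.02185 + 0.04127375 + 0.055796 = 0.13003975 → 0.130.

0.130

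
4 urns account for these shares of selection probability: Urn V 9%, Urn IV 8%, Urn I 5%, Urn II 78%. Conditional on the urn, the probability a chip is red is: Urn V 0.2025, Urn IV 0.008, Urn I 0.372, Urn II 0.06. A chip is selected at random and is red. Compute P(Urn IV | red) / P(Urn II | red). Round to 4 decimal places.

0.0137

Compute prior × likelihood for every hypothesis:
  Urn V: 0.09 × 0.2025 = 0.018225
  Urn IV: 0.08 × 0.008 = 0.00064
  Urn I: 0.05 × 0.372 = 0.0186
  Urn II: 0.78 × 0.06 = 0.0468
Sum = 0.084265.
The ratio is 0.00064 / 0.0468 (the normalizer cancels) = 0.0137.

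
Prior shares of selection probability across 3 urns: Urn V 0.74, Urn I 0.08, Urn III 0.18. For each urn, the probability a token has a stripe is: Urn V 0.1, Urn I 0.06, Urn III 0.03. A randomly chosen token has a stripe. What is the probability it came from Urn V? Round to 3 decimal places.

Unnormalized posteriors (prior × likelihood):
  Urn V: 0.74 × 0.1 = 0.074
  Urn I: 0.08 × 0.06 = 0.0048
  Urn III: 0.18 × 0.03 = 0.0054
Sum = 0.0842.
P(Urn V | evidence) = 0.074 / 0.0842 ≈ 0.879.

0.879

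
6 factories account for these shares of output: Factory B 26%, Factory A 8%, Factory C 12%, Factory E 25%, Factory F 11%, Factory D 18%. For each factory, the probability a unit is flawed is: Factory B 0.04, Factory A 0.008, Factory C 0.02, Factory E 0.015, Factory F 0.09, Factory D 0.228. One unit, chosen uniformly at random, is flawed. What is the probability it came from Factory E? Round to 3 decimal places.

0.055

Compute prior × likelihood for every hypothesis:
  Factory B: 0.26 × 0.04 = 0.0104
  Factory A: 0.08 × 0.008 = 0.00064
  Factory C: 0.12 × 0.02 = 0.0024
  Factory E: 0.25 × 0.015 = 0.00375
  Factory F: 0.11 × 0.09 = 0.0099
  Factory D: 0.18 × 0.228 = 0.04104
Total = 0.06813.
P(Factory E | evidence) = 0.00375 / 0.06813 ≈ 0.055.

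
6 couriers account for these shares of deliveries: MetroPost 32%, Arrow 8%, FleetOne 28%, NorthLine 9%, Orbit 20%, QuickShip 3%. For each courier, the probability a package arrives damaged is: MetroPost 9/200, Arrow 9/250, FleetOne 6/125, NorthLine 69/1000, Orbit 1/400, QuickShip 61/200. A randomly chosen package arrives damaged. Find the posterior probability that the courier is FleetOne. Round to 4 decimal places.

0.2885

By Bayes' rule, posterior ∝ prior × likelihood:
  MetroPost: 0.32 × 0.045 = 0.0144
  Arrow: 0.08 × 0.036 = 0.00288
  FleetOne: 0.28 × 0.048 = 0.01344
  NorthLine: 0.09 × 0.069 = 0.00621
  Orbit: 0.2 × 0.0025 = 0.0005
  QuickShip: 0.03 × 0.305 = 0.00915
Sum = 0.04658.
P(FleetOne | evidence) = 0.01344 / 0.04658 ≈ 0.2885.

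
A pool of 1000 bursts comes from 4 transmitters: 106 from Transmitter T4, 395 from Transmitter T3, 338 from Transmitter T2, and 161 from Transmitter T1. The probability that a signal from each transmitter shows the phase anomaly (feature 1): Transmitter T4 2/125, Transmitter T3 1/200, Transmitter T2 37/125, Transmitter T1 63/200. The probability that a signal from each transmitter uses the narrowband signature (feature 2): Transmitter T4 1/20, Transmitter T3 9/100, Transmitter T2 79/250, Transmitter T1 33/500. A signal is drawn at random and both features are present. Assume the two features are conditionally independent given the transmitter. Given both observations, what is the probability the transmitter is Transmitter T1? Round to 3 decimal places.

Compute prior × likelihood for every hypothesis:
  Transmitter T4: 0.106 × 0.016 × 0.05 = 0.0000848
  Transmitter T3: 0.395 × 0.005 × 0.09 = 0.00017775
  Transmitter T2: 0.338 × 0.296 × 0.316 = 0.031615168
  Transmitter T1: 0.161 × 0.315 × 0.066 = 0.00334719
Total = 0.035224908.
P(Transmitter T1 | evidence) = 0.00334719 / 0.035224908 ≈ 0.095.

0.095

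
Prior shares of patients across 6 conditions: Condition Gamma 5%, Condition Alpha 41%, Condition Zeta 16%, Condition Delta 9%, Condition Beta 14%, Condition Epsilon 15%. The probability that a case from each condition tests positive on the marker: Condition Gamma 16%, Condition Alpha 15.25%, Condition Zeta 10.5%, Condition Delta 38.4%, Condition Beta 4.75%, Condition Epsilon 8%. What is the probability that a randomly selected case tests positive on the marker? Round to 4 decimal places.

By Bayes' rule, posterior ∝ prior × likelihood:
  Condition Gamma: 0.05 × 0.16 = 0.008
  Condition Alpha: 0.41 × 0.1525 = 0.062525
  Condition Zeta: 0.16 × 0.105 = 0.0168
  Condition Delta: 0.09 × 0.384 = 0.03456
  Condition Beta: 0.14 × 0.0475 = 0.00665
  Condition Epsilon: 0.15 × 0.08 = 0.012
P(marker-positive) = 0.008 + 0.062525 + 0.0168 + 0.03456 + 0.00665 + 0.012 = 0.140535 → 0.1405.

0.1405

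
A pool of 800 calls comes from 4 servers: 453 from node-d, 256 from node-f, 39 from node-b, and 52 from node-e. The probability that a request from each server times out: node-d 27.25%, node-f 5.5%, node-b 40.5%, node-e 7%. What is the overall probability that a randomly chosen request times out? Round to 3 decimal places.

Unnormalized posteriors (prior × likelihood):
  node-d: 0.56625 × 0.2725 = 0.154303125
  node-f: 0.32 × 0.055 = 0.0176
  node-b: 0.04875 × 0.405 = 0.01974375
  node-e: 0.065 × 0.07 = 0.00455
P(timeout) = 0.154303125 + 0.0176 + 0.01974375 + 0.00455 = 0.196196875 → 0.196.

0.196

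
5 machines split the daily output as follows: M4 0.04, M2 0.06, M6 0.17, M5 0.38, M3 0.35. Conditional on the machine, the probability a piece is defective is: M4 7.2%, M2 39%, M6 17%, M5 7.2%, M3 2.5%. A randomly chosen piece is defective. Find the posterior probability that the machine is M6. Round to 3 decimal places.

Compute prior × likelihood for every hypothesis:
  M4: 0.04 × 0.072 = 0.00288
  M2: 0.06 × 0.39 = 0.0234
  M6: 0.17 × 0.17 = 0.0289
  M5: 0.38 × 0.072 = 0.02736
  M3: 0.35 × 0.025 = 0.00875
Total = 0.09129.
P(M6 | evidence) = 0.0289 / 0.09129 ≈ 0.317.

0.317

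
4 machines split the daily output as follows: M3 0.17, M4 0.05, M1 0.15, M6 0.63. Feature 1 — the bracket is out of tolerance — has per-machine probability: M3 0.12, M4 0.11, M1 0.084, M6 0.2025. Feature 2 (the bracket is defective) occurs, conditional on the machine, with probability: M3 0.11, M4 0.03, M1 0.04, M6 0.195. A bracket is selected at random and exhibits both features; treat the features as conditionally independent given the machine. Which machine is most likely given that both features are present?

Prior × likelihood for each hypothesis:
  M3: 0.17 × 0.12 × 0.11 = 0.002244
  M4: 0.05 × 0.11 × 0.03 = 0.000165
  M1: 0.15 × 0.084 × 0.04 = 0.000504
  M6: 0.63 × 0.2025 × 0.195 = 0.024877125
Total = 0.027790125.
Largest term belongs to M6, so M6 is most probable.

M6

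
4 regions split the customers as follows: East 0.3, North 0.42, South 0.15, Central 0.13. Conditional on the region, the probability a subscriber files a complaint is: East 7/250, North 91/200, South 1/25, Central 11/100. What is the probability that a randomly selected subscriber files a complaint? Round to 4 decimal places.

Compute prior × likelihood for every hypothesis:
  East: 0.3 × 0.028 = 0.0084
  North: 0.42 × 0.455 = 0.1911
  South: 0.15 × 0.04 = 0.006
  Central: 0.13 × 0.11 = 0.0143
P(complaint) = 0.0084 + 0.1911 + 0.006 + 0.0143 = 0.2198 → 0.2198.

0.2198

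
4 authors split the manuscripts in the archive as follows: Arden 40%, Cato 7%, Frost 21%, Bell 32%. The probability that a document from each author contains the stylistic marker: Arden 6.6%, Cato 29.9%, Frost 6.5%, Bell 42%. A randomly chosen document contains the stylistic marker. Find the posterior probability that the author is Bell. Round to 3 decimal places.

0.688

Compute prior × likelihood for every hypothesis:
  Arden: 0.4 × 0.066 = 0.0264
  Cato: 0.07 × 0.299 = 0.02093
  Frost: 0.21 × 0.065 = 0.01365
  Bell: 0.32 × 0.42 = 0.1344
Sum = 0.19538.
P(Bell | evidence) = 0.1344 / 0.19538 ≈ 0.688.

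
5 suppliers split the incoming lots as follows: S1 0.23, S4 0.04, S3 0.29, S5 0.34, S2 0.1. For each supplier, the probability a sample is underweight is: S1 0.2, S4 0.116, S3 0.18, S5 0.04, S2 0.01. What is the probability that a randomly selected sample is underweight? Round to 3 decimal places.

0.117

Unnormalized posteriors (prior × likelihood):
  S1: 0.23 × 0.2 = 0.046
  S4: 0.04 × 0.116 = 0.00464
  S3: 0.29 × 0.18 = 0.0522
  S5: 0.34 × 0.04 = 0.0136
  S2: 0.1 × 0.01 = 0.001
P(underweight) = 0.046 + 0.00464 + 0.0522 + 0.0136 + 0.001 = 0.11744 → 0.117.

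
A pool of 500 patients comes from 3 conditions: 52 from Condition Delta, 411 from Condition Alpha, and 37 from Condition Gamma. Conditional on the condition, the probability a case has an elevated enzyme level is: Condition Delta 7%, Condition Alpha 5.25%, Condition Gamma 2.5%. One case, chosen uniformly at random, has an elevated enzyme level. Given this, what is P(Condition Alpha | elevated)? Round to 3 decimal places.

By Bayes' rule, posterior ∝ prior × likelihood:
  Condition Delta: 0.104 × 0.07 = 0.00728
  Condition Alpha: 0.822 × 0.0525 = 0.043155
  Condition Gamma: 0.074 × 0.025 = 0.00185
Sum = 0.052285.
P(Condition Alpha | evidence) = 0.043155 / 0.052285 ≈ 0.825.

0.825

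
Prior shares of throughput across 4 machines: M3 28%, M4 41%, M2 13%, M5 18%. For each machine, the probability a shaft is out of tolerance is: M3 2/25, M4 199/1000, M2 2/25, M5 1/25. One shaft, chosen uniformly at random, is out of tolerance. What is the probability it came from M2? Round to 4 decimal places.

Compute prior × likelihood for every hypothesis:
  M3: 0.28 × 0.08 = 0.0224
  M4: 0.41 × 0.199 = 0.08159
  M2: 0.13 × 0.08 = 0.0104
  M5: 0.18 × 0.04 = 0.0072
Normalizing constant = 0.12159.
P(M2 | evidence) = 0.0104 / 0.12159 ≈ 0.0855.

0.0855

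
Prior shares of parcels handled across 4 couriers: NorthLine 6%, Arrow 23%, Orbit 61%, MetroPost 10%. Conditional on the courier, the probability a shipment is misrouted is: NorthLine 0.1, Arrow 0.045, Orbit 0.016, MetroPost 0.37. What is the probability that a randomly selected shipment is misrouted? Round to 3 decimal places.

Prior × likelihood for each hypothesis:
  NorthLine: 0.06 × 0.1 = 0.006
  Arrow: 0.23 × 0.045 = 0.01035
  Orbit: 0.61 × 0.016 = 0.00976
  MetroPost: 0.1 × 0.37 = 0.037
P(misrouted) = 0.006 + 0.01035 + 0.00976 + 0.037 = 0.06311 → 0.063.

0.063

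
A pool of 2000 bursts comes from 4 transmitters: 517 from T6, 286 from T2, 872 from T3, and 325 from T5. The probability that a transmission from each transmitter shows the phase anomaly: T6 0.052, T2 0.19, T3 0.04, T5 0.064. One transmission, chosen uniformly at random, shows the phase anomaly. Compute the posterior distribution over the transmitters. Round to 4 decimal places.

Unnormalized posteriors (prior × likelihood):
  T6: 0.2585 × 0.052 = 0.013442
  T2: 0.143 × 0.19 = 0.02717
  T3: 0.436 × 0.04 = 0.01744
  T5: 0.1625 × 0.064 = 0.0104
Sum = 0.068452.
P(T6 | anomaly) = 0.013442/0.068452 ≈ 0.1964
P(T2 | anomaly) = 0.02717/0.068452 ≈ 0.3969
P(T3 | anomaly) = 0.01744/0.068452 ≈ 0.2548
P(T5 | anomaly) = 0.0104/0.068452 ≈ 0.1519

T6 0.1964, T2 0.3969, T3 0.2548, T5 0.1519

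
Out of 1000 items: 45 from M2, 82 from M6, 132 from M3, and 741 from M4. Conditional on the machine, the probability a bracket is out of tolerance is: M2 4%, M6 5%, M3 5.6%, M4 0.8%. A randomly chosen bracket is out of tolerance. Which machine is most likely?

M3

Compute prior × likelihood for every hypothesis:
  M2: 0.045 × 0.04 = 0.0018
  M6: 0.082 × 0.05 = 0.0041
  M3: 0.132 × 0.056 = 0.007392
  M4: 0.741 × 0.008 = 0.005928
Normalizing constant = 0.01922.
Largest term belongs to M3, so M3 is most probable.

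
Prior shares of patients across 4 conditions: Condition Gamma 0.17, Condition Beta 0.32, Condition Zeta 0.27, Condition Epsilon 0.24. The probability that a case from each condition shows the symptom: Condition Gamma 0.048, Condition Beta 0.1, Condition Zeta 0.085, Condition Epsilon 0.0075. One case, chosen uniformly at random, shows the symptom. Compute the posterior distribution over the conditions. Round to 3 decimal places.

By Bayes' rule, posterior ∝ prior × likelihood:
  Condition Gamma: 0.17 × 0.048 = 0.00816
  Condition Beta: 0.32 × 0.1 = 0.032
  Condition Zeta: 0.27 × 0.085 = 0.02295
  Condition Epsilon: 0.24 × 0.0075 = 0.0018
Total = 0.06491.
P(Condition Gamma | symptomatic) = 0.00816/0.06491 ≈ 0.126
P(Condition Beta | symptomatic) = 0.032/0.06491 ≈ 0.493
P(Condition Zeta | symptomatic) = 0.02295/0.06491 ≈ 0.354
P(Condition Epsilon | symptomatic) = 0.0018/0.06491 ≈ 0.028

Condition Gamma 0.126, Condition Beta 0.493, Condition Zeta 0.354, Condition Epsilon 0.028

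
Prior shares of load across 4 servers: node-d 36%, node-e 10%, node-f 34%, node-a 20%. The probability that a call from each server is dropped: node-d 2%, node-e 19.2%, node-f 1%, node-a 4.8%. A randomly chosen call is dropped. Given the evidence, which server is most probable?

Prior × likelihood for each hypothesis:
  node-d: 0.36 × 0.02 = 0.0072
  node-e: 0.1 × 0.192 = 0.0192
  node-f: 0.34 × 0.01 = 0.0034
  node-a: 0.2 × 0.048 = 0.0096
Sum = 0.0394.
Largest term belongs to node-e, so node-e is most probable.

node-e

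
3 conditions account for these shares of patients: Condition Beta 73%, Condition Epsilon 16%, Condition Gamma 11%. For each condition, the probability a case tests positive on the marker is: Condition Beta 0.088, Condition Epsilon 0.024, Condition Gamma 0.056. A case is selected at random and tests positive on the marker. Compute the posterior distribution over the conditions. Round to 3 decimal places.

Condition Beta 0.865, Condition Epsilon 0.052, Condition Gamma 0.083

By Bayes' rule, posterior ∝ prior × likelihood:
  Condition Beta: 0.73 × 0.088 = 0.06424
  Condition Epsilon: 0.16 × 0.024 = 0.00384
  Condition Gamma: 0.11 × 0.056 = 0.00616
Normalizing constant = 0.07424.
P(Condition Beta | marker-positive) = 0.06424/0.07424 ≈ 0.865
P(Condition Epsilon | marker-positive) = 0.00384/0.07424 ≈ 0.052
P(Condition Gamma | marker-positive) = 0.00616/0.07424 ≈ 0.083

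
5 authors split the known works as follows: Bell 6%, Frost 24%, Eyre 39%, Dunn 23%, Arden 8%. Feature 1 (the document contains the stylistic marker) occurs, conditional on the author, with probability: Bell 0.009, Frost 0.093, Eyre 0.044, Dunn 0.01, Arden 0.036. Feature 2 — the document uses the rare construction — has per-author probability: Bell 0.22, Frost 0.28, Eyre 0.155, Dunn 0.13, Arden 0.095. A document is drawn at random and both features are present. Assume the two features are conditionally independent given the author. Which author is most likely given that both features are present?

Compute prior × likelihood for every hypothesis:
  Bell: 0.06 × 0.009 × 0.22 = 0.0001188
  Frost: 0.24 × 0.093 × 0.28 = 0.0062496
  Eyre: 0.39 × 0.044 × 0.155 = 0.0026598
  Dunn: 0.23 × 0.01 × 0.13 = 0.000299
  Arden: 0.08 × 0.036 × 0.095 = 0.0002736
Normalizing constant = 0.0096008.
Largest term belongs to Frost, so Frost is most probable.

Frost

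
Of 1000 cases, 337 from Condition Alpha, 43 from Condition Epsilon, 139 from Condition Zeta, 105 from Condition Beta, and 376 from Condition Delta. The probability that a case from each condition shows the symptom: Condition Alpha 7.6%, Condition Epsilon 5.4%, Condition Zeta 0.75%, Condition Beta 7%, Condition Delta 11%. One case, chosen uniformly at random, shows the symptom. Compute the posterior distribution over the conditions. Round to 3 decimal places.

Condition Alpha 0.330, Condition Epsilon 0.030, Condition Zeta 0.013, Condition Beta 0.095, Condition Delta 0.532

Prior × likelihood for each hypothesis:
  Condition Alpha: 0.337 × 0.076 = 0.025612
  Condition Epsilon: 0.043 × 0.054 = 0.002322
  Condition Zeta: 0.139 × 0.0075 = 0.0010425
  Condition Beta: 0.105 × 0.07 = 0.00735
  Condition Delta: 0.376 × 0.11 = 0.04136
Total = 0.0776865.
P(Condition Alpha | symptomatic) = 0.025612/0.0776865 ≈ 0.330
P(Condition Epsilon | symptomatic) = 0.002322/0.0776865 ≈ 0.030
P(Condition Zeta | symptomatic) = 0.0010425/0.0776865 ≈ 0.013
P(Condition Beta | symptomatic) = 0.00735/0.0776865 ≈ 0.095
P(Condition Delta | symptomatic) = 0.04136/0.0776865 ≈ 0.532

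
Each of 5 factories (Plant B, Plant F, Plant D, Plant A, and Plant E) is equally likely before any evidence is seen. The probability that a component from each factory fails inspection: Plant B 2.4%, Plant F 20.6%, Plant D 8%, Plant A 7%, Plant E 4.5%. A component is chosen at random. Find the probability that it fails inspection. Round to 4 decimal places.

0.0850

With a uniform prior (1/5 each), posterior ∝ likelihood:
  Plant B: 0.024
  Plant F: 0.206
  Plant D: 0.08
  Plant A: 0.07
  Plant E: 0.045
P(nonconforming) = (1/5) × (0.024 + 0.206 + 0.08 + 0.07 + 0.045) = 0.425/5 ≈ 0.0850.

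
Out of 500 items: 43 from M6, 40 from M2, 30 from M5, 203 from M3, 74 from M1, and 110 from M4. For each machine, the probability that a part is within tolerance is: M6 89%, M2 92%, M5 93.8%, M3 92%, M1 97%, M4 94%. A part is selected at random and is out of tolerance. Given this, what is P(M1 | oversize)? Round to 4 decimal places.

0.0637

Taking complements, P(oversize | each) = M6 0.11, M2 0.08, M5 0.062, M3 0.08, M1 0.03, M4 0.06.
By Bayes' rule, posterior ∝ prior × likelihood:
  M6: 0.086 × 0.11 = 0.00946
  M2: 0.08 × 0.08 = 0.0064
  M5: 0.06 × 0.062 = 0.00372
  M3: 0.406 × 0.08 = 0.03248
  M1: 0.148 × 0.03 = 0.00444
  M4: 0.22 × 0.06 = 0.0132
Normalizing constant = 0.0697.
P(M1 | evidence) = 0.00444 / 0.0697 ≈ 0.0637.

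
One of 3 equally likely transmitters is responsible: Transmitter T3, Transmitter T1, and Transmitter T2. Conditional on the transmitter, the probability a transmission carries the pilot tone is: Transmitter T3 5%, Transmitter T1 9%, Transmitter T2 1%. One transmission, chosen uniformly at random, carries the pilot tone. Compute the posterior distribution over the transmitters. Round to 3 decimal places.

Transmitter T3 0.333, Transmitter T1 0.600, Transmitter T2 0.067

Since the prior is uniform, the posterior is proportional to the likelihood:
  Transmitter T3: 0.05
  Transmitter T1: 0.09
  Transmitter T2: 0.01
Sum = 0.15.
P(Transmitter T3 | pilot) = 0.05/0.15 ≈ 0.333
P(Transmitter T1 | pilot) = 0.09/0.15 ≈ 0.600
P(Transmitter T2 | pilot) = 0.01/0.15 ≈ 0.067
(Check: 0.333+0.600+0.067 = 1.000.)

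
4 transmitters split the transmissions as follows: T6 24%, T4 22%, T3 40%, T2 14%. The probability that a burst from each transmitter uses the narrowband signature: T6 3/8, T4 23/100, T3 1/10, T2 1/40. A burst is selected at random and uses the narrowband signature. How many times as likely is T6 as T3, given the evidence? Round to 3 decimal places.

2.250

By Bayes' rule, posterior ∝ prior × likelihood:
  T6: 0.24 × 0.375 = 0.09
  T4: 0.22 × 0.23 = 0.0506
  T3: 0.4 × 0.1 = 0.04
  T2: 0.14 × 0.025 = 0.0035
Normalizing constant = 0.1841.
The ratio is 0.09 / 0.04 (the normalizer cancels) = 2.250.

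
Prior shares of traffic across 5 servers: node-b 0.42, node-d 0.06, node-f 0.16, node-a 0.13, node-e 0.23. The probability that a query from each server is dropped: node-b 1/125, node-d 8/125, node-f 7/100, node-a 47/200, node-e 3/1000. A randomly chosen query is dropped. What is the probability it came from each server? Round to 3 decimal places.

node-b 0.068, node-d 0.077, node-f 0.226, node-a 0.615, node-e 0.014

Compute prior × likelihood for every hypothesis:
  node-b: 0.42 × 0.008 = 0.00336
  node-d: 0.06 × 0.064 = 0.00384
  node-f: 0.16 × 0.07 = 0.0112
  node-a: 0.13 × 0.235 = 0.03055
  node-e: 0.23 × 0.003 = 0.00069
Normalizing constant = 0.04964.
P(node-b | dropped) = 0.00336/0.04964 ≈ 0.068
P(node-d | dropped) = 0.00384/0.04964 ≈ 0.077
P(node-f | dropped) = 0.0112/0.04964 ≈ 0.226
P(node-a | dropped) = 0.03055/0.04964 ≈ 0.615
P(node-e | dropped) = 0.00069/0.04964 ≈ 0.014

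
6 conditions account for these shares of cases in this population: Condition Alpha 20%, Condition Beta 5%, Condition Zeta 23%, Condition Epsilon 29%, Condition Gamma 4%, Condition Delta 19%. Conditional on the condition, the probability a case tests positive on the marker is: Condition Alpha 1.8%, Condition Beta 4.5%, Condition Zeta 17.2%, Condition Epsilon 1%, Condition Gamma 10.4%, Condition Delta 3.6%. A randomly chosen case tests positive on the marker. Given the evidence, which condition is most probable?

By Bayes' rule, posterior ∝ prior × likelihood:
  Condition Alpha: 0.2 × 0.018 = 0.0036
  Condition Beta: 0.05 × 0.045 = 0.00225
  Condition Zeta: 0.23 × 0.172 = 0.03956
  Condition Epsilon: 0.29 × 0.01 = 0.0029
  Condition Gamma: 0.04 × 0.104 = 0.00416
  Condition Delta: 0.19 × 0.036 = 0.00684
Normalizing constant = 0.05931.
Largest term belongs to Condition Zeta, so Condition Zeta is most probable.

Condition Zeta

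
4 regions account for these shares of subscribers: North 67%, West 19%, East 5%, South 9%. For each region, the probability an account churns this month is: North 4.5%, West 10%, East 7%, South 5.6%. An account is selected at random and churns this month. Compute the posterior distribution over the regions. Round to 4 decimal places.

Compute prior × likelihood for every hypothesis:
  North: 0.67 × 0.045 = 0.03015
  West: 0.19 × 0.1 = 0.019
  East: 0.05 × 0.07 = 0.0035
  South: 0.09 × 0.056 = 0.00504
Sum = 0.05769.
P(North | churn) = 0.03015/0.05769 ≈ 0.5226
P(West | churn) = 0.019/0.05769 ≈ 0.3293
P(East | churn) = 0.0035/0.05769 ≈ 0.0607
P(South | churn) = 0.00504/0.05769 ≈ 0.0874

North 0.5226, West 0.3293, East 0.0607, South 0.0874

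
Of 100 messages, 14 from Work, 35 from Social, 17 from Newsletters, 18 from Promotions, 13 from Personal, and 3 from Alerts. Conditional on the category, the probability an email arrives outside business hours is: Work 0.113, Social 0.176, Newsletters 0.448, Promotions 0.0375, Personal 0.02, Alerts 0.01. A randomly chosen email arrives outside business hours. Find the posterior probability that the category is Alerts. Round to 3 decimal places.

Prior × likelihood for each hypothesis:
  Work: 0.14 × 0.113 = 0.01582
  Social: 0.35 × 0.176 = 0.0616
  Newsletters: 0.17 × 0.448 = 0.07616
  Promotions: 0.18 × 0.0375 = 0.00675
  Personal: 0.13 × 0.02 = 0.0026
  Alerts: 0.03 × 0.01 = 0.0003
Sum = 0.16323.
P(Alerts | evidence) = 0.0003 / 0.16323 ≈ 0.002.

0.002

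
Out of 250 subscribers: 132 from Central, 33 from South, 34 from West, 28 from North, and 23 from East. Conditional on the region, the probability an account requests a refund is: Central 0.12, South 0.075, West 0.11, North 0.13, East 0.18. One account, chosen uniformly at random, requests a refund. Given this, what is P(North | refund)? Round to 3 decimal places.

Unnormalized posteriors (prior × likelihood):
  Central: 0.528 × 0.12 = 0.06336
  South: 0.132 × 0.075 = 0.0099
  West: 0.136 × 0.11 = 0.01496
  North: 0.112 × 0.13 = 0.01456
  East: 0.092 × 0.18 = 0.01656
Sum = 0.11934.
P(North | evidence) = 0.01456 / 0.11934 ≈ 0.122.

0.122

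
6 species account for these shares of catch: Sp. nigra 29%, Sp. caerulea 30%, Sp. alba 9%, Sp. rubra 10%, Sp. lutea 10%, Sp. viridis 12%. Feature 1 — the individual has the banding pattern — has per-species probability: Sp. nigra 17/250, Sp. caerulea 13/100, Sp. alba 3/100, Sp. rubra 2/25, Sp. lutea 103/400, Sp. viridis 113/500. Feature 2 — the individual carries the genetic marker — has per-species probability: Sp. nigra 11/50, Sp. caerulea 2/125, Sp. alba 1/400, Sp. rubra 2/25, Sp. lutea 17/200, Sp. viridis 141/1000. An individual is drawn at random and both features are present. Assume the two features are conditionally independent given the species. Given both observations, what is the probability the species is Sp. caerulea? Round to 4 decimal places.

0.0537

Compute prior × likelihood for every hypothesis:
  Sp. nigra: 0.29 × 0.068 × 0.22 = 0.0043384
  Sp. caerulea: 0.3 × 0.13 × 0.016 = 0.000624
  Sp. alba: 0.09 × 0.03 × 0.0025 = 0.00000675
  Sp. rubra: 0.1 × 0.08 × 0.08 = 0.00064
  Sp. lutea: 0.1 × 0.2575 × 0.085 = 0.00218875
  Sp. viridis: 0.12 × 0.226 × 0.141 = 0.00382392
Sum = 0.01162182.
P(Sp. caerulea | evidence) = 0.000624 / 0.01162182 ≈ 0.0537.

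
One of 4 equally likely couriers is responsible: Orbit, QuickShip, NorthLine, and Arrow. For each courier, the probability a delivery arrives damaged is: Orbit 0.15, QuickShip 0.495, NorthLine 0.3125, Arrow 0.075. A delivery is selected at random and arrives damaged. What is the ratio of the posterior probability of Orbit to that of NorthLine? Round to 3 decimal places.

With a uniform prior (1/4 each), posterior ∝ likelihood:
  Orbit: 0.15
  QuickShip: 0.495
  NorthLine: 0.3125
  Arrow: 0.075
Total = 1.0325.
The ratio is 0.15 / 0.3125 (the normalizer cancels) = 0.480.

0.480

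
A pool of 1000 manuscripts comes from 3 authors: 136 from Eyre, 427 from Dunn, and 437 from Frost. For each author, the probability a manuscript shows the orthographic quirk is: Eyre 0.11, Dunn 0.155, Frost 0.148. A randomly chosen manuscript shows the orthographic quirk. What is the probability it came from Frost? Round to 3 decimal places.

By Bayes' rule, posterior ∝ prior × likelihood:
  Eyre: 0.136 × 0.11 = 0.01496
  Dunn: 0.427 × 0.155 = 0.066185
  Frost: 0.437 × 0.148 = 0.064676
Sum = 0.145821.
P(Frost | evidence) = 0.064676 / 0.145821 ≈ 0.444.

0.444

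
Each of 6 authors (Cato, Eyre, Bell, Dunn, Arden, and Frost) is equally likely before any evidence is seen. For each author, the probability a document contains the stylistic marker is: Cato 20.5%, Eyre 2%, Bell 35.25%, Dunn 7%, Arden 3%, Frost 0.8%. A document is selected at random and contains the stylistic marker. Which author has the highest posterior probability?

With a uniform prior (1/6 each), posterior ∝ likelihood:
  Cato: 0.205
  Eyre: 0.02
  Bell: 0.3525
  Dunn: 0.07
  Arden: 0.03
  Frost: 0.008
Total = 0.6855.
Largest term belongs to Bell, so Bell is most probable.

Bell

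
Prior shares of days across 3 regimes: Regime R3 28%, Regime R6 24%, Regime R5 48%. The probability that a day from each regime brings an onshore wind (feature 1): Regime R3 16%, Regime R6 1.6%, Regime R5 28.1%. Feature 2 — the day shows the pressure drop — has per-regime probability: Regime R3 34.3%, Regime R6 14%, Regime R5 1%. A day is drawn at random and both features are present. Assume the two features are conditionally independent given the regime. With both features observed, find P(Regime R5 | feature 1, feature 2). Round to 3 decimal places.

By Bayes' rule, posterior ∝ prior × likelihood:
  Regime R3: 0.28 × 0.16 × 0.343 = 0.0153664
  Regime R6: 0.24 × 0.016 × 0.14 = 0.0005376
  Regime R5: 0.48 × 0.281 × 0.01 = 0.0013488
Normalizing constant = 0.0172528.
P(Regime R5 | evidence) = 0.0013488 / 0.0172528 ≈ 0.078.

0.078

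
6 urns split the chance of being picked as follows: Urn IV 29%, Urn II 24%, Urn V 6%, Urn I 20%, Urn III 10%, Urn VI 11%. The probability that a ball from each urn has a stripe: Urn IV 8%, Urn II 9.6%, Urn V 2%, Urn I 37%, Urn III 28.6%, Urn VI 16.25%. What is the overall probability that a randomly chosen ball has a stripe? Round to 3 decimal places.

By Bayes' rule, posterior ∝ prior × likelihood:
  Urn IV: 0.29 × 0.08 = 0.0232
  Urn II: 0.24 × 0.096 = 0.02304
  Urn V: 0.06 × 0.02 = 0.0012
  Urn I: 0.2 × 0.37 = 0.074
  Urn III: 0.1 × 0.286 = 0.0286
  Urn VI: 0.11 × 0.1625 = 0.017875
P(striped) = 0.0232 + 0.02304 + 0.0012 + 0.074 + 0.0286 + 0.017875 = 0.167915 → 0.168.

0.168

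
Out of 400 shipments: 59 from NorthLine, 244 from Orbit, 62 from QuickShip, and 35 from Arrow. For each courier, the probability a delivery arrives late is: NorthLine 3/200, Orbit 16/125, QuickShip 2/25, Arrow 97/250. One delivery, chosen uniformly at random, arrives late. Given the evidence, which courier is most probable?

Orbit

Compute prior × likelihood for every hypothesis:
  NorthLine: 0.1475 × 0.015 = 0.0022125
  Orbit: 0.61 × 0.128 = 0.07808
  QuickShip: 0.155 × 0.08 = 0.0124
  Arrow: 0.0875 × 0.388 = 0.03395
Normalizing constant = 0.1266425.
Largest term belongs to Orbit, so Orbit is most probable.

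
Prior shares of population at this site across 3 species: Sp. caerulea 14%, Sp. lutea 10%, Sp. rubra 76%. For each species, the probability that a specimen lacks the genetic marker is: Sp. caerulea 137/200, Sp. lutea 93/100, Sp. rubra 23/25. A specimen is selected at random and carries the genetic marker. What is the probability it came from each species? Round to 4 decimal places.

Taking complements, P(marker | each) = Sp. caerulea 0.315, Sp. lutea 0.07, Sp. rubra 0.08.
Unnormalized posteriors (prior × likelihood):
  Sp. caerulea: 0.14 × 0.315 = 0.0441
  Sp. lutea: 0.1 × 0.07 = 0.007
  Sp. rubra: 0.76 × 0.08 = 0.0608
Sum = 0.1119.
P(Sp. caerulea | marker) = 0.0441/0.1119 ≈ 0.3941
P(Sp. lutea | marker) = 0.007/0.1119 ≈ 0.0626
P(Sp. rubra | marker) = 0.0608/0.1119 ≈ 0.5433
(Check: 0.3941+0.0626+0.5433 = 1.0000.)

Sp. caerulea 0.3941, Sp. lutea 0.0626, Sp. rubra 0.5433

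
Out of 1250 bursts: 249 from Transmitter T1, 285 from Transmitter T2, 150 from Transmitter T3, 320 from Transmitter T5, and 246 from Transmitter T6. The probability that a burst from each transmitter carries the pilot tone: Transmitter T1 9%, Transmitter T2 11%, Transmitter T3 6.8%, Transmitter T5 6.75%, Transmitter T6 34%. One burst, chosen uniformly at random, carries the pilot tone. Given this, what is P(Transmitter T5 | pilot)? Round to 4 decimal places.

0.1277

Prior × likelihood for each hypothesis:
  Transmitter T1: 0.1992 × 0.09 = 0.017928
  Transmitter T2: 0.228 × 0.11 = 0.02508
  Transmitter T3: 0.12 × 0.068 = 0.00816
  Transmitter T5: 0.256 × 0.0675 = 0.01728
  Transmitter T6: 0.1968 × 0.34 = 0.066912
Normalizing constant = 0.13536.
P(Transmitter T5 | evidence) = 0.01728 / 0.13536 ≈ 0.1277.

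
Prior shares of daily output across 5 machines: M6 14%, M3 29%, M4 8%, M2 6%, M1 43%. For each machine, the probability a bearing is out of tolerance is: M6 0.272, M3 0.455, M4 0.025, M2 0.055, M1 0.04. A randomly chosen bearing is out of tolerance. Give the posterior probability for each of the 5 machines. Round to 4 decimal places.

Prior × likelihood for each hypothesis:
  M6: 0.14 × 0.272 = 0.03808
  M3: 0.29 × 0.455 = 0.13195
  M4: 0.08 × 0.025 = 0.002
  M2: 0.06 × 0.055 = 0.0033
  M1: 0.43 × 0.04 = 0.0172
Sum = 0.19253.
P(M6 | oversize) = 0.03808/0.19253 ≈ 0.1978
P(M3 | oversize) = 0.13195/0.19253 ≈ 0.6853
P(M4 | oversize) = 0.002/0.19253 ≈ 0.0104
P(M2 | oversize) = 0.0033/0.19253 ≈ 0.0171
P(M1 | oversize) = 0.0172/0.19253 ≈ 0.0893
(Check: 0.1978+0.6853+0.0104+0.0171+0.0893 = 0.9999.)

M6 0.1978, M3 0.6853, M4 0.0104, M2 0.0171, M1 0.0893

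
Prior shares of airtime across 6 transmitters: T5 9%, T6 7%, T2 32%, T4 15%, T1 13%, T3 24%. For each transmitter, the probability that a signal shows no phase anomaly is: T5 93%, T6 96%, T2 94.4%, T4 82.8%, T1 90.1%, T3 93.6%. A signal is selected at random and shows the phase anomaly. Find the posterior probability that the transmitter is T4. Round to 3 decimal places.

Taking complements, P(anomaly | each) = T5 0.07, T6 0.04, T2 0.056, T4 0.172, T1 0.099, T3 0.064.
Compute prior × likelihood for every hypothesis:
  T5: 0.09 × 0.07 = 0.0063
  T6: 0.07 × 0.04 = 0.0028
  T2: 0.32 × 0.056 = 0.01792
  T4: 0.15 × 0.172 = 0.0258
  T1: 0.13 × 0.099 = 0.01287
  T3: 0.24 × 0.064 = 0.01536
Total = 0.08105.
P(T4 | evidence) = 0.0258 / 0.08105 ≈ 0.318.

0.318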